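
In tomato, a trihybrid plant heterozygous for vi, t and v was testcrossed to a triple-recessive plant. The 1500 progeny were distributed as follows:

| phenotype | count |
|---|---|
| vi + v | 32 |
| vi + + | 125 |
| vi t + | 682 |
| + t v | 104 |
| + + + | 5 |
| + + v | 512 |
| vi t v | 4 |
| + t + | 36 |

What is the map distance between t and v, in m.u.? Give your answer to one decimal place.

15.9 m.u.

The two most frequent reciprocal classes, vi t + and + + v, are the parental types, so the F1 was vi t + / + + v.
The two rarest classes, vi t v and + + +, are the double crossovers. Comparing them with the parentals, only the v allele has switched, so v is the middle locus and the order is vi – v – t.
Crossovers in the v–t interval produce the single-crossover classes vi + + and + t v (125 + 104 = 229) plus the double crossovers (9).
RF(v–t) = (229 + 9) / 1500 = 238/1500 = 0.1587 → 15.9 m.u.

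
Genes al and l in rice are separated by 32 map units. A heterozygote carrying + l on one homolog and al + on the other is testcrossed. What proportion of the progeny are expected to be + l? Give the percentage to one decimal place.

A map distance of 32 map units corresponds to a recombination frequency of 0.320.
The F1 is + l / al +, so + l is a parental gamete class with expected frequency (1 − r)/2 = 0.680/2 = 0.3400.
That is 0.3400 = 34.0% of the progeny.

34.0%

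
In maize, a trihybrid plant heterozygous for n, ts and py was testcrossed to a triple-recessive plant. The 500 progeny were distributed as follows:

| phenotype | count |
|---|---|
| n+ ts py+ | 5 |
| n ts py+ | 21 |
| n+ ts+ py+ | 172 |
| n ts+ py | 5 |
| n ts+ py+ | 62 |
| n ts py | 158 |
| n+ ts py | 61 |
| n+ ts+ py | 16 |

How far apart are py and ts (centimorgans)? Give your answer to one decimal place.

The two most frequent reciprocal classes, n+ ts+ py+ and n ts py, are the parental types, so the F1 was n+ ts+ py+ / n ts py.
The two rarest classes, n+ ts py+ and n ts+ py, are the double crossovers. Comparing them with the parentals, only the ts allele has switched, so ts is the middle locus and the order is n – ts – py.
Crossovers in the ts–py interval produce the single-crossover classes n+ ts+ py and n ts py+ (16 + 21 = 37) plus the double crossovers (10).
RF(ts–py) = (37 + 10) / 500 = 47/500 = 0.0940 → 9.4 centimorgans.

9.4 centimorgans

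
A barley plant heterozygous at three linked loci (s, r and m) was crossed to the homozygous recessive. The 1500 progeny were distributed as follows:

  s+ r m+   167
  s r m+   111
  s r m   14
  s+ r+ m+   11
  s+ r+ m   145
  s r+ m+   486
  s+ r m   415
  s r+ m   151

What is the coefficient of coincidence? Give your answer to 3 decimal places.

0.389

The two most frequent reciprocal classes, s+ r m and s r+ m+, are the parental types, so the F1 was s+ r m / s r+ m+.
The two rarest classes, s r m and s+ r+ m+, are the double crossovers. Comparing them with the parentals, only the s allele has switched, so s is the middle locus and the order is r – s – m.
r–s: (256 + 25)/1500 = 0.1873; s–m: (318 + 25)/1500 = 0.2287.
Expected DCO frequency = 0.1873 × 0.2287 ≈ 0.04284; observed = 25/1500 ≈ 0.01667.
Coefficient of coincidence = 0.01667/0.04284 ≈ 0.389.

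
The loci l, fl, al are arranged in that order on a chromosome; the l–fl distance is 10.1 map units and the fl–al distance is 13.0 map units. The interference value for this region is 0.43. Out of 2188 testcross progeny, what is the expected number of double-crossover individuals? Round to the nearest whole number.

16

Map distances give recombination frequencies of 0.101 and 0.130 for the two intervals.
With interference 0.43 (so coincidence = 0.57), expected double-crossover frequency = 0.101 × 0.130 × 0.57 = 0.00748.
Expected number = 0.00748 × 2188 = 16.38 ≈ 16.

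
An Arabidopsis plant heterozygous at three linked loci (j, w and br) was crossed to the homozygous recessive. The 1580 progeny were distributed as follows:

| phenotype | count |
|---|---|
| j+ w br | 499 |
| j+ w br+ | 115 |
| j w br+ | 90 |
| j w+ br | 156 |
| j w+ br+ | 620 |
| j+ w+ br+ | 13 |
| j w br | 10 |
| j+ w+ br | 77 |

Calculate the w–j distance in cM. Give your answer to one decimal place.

The two most frequent reciprocal classes, j w+ br+ and j+ w br, are the parental types, so the F1 was j w+ br+ / j+ w br.
The two rarest classes, j+ w+ br+ and j w br, are the double crossovers. Comparing them with the parentals, only the j allele has switched, so j is the middle locus and the order is w – j – br.
Crossovers in the w–j interval produce the single-crossover classes j w br+ and j+ w+ br (90 + 77 = 167) plus the double crossovers (23).
RF(w–j) = (167 + 23) / 1580 = 190/1580 = 0.1203 → 12.0 cM.

12.0 cM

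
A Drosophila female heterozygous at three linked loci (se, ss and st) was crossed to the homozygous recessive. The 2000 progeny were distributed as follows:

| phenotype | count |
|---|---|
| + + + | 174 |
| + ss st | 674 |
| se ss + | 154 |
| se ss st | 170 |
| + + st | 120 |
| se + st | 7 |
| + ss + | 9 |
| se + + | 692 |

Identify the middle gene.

st

The two most frequent reciprocal classes, + ss st and se + +, are the parental types, so the F1 was + ss st / se + +.
The two rarest classes, + ss + and se + st, are the double crossovers. Comparing them with the parentals, only the st allele has switched, so st is the middle locus and the order is ss – st – se.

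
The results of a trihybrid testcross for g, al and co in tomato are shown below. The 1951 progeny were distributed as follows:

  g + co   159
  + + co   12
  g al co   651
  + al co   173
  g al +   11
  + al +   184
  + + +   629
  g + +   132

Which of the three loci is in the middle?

The two most frequent reciprocal classes, + + + and g al co, are the parental types, so the F1 was + + + / g al co.
The two rarest classes, + + co and g al +, are the double crossovers. Comparing them with the parentals, only the co allele has switched, so co is the middle locus and the order is g – co – al.

co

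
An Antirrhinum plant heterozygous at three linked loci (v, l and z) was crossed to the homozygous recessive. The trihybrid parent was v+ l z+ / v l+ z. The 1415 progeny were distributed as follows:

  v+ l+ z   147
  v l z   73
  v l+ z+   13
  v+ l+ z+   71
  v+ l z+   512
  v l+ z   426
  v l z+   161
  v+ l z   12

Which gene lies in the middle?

The two rarest classes, v+ l z and v l+ z+, are the double crossovers. Comparing them with the parentals, only the z allele has switched, so z is the middle locus and the order is v – z – l.

z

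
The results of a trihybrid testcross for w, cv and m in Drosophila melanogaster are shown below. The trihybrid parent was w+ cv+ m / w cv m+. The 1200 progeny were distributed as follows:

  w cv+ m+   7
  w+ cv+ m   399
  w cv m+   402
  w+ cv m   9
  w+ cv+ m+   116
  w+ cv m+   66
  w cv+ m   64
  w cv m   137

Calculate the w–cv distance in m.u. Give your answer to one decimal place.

12.2 m.u.

The two rarest classes, w+ cv m and w cv+ m+, are the double crossovers. Comparing them with the parentals, only the cv allele has switched, so cv is the middle locus and the order is m – cv – w.
Crossovers in the cv–w interval produce the single-crossover classes w cv+ m and w+ cv m+ (64 + 66 = 130) plus the double crossovers (16).
RF(cv–w) = (130 + 16) / 1200 = 146/1200 = 0.1217 → 12.2 m.u.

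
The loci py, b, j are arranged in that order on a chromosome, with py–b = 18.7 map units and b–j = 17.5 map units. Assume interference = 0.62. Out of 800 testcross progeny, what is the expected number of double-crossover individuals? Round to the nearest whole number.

10

Map distances give recombination frequencies of 0.187 and 0.175 for the two intervals.
With interference 0.62 (so coincidence = 0.38), expected double-crossover frequency = 0.187 × 0.175 × 0.38 = 0.01244.
Expected number = 0.01244 × 800 = 9.95 ≈ 10.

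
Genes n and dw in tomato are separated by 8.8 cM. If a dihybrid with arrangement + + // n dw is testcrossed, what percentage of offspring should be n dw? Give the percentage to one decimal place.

A map distance of 8.8 cM corresponds to a recombination frequency of 0.088.
The F1 is + + / n dw, so n dw is a parental gamete class with expected frequency (1 − r)/2 = 0.912/2 = 0.4560.
That is 0.4560 = 45.6% of the progeny.

45.6%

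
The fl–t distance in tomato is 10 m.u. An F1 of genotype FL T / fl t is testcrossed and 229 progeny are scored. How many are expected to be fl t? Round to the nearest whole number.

103

A map distance of 10 m.u. corresponds to a recombination frequency of 0.100.
The F1 is FL T / fl t, so fl t is a parental gamete class with expected frequency (1 − r)/2 = 0.900/2 = 0.4500.
Expected number = 0.4500 × 229 = 103.05 ≈ 103.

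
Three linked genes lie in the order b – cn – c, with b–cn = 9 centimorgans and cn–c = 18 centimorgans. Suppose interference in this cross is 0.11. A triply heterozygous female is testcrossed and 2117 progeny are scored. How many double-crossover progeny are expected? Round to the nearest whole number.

31

Map distances give recombination frequencies of 0.090 and 0.180 for the two intervals.
With interference 0.11 (so coincidence = 0.89), expected double-crossover frequency = 0.090 × 0.180 × 0.89 = 0.01442.
Expected number = 0.01442 × 2117 = 30.52 ≈ 31.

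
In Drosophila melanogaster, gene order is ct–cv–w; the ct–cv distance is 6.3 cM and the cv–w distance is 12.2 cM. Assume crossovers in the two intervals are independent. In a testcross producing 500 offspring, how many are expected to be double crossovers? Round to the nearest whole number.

4

Map distances give recombination frequencies of 0.063 and 0.122 for the two intervals.
With no interference, expected double-crossover frequency = 0.063 × 0.122 = 0.00769.
Expected number = 0.00769 × 500 = 3.84 ≈ 4.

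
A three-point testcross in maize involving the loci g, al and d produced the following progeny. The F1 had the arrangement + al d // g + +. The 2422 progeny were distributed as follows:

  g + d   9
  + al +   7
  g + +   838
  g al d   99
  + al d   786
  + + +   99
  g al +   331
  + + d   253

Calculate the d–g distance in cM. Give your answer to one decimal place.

The two rarest classes, + al + and g + d, are the double crossovers. Comparing them with the parentals, only the d allele has switched, so d is the middle locus and the order is g – d – al.
Crossovers in the g–d interval produce the single-crossover classes g al d and + + + (99 + 99 = 198) plus the double crossovers (16).
RF(g–d) = (198 + 16) / 2422 = 214/2422 = 0.0884 → 8.8 cM.

8.8 cM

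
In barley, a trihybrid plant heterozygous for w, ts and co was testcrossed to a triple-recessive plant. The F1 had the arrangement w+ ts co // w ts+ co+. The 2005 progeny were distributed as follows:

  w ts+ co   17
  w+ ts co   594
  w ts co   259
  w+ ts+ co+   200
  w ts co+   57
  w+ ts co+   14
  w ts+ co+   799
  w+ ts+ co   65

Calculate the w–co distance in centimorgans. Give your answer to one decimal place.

24.4 centimorgans

The two rarest classes, w+ ts co+ and w ts+ co, are the double crossovers. Comparing them with the parentals, only the co allele has switched, so co is the middle locus and the order is w – co – ts.
Crossovers in the w–co interval produce the single-crossover classes w ts co and w+ ts+ co+ (259 + 200 = 459) plus the double crossovers (31).
RF(w–co) = (459 + 31) / 2005 = 490/2005 = 0.2444 → 24.4 centimorgans.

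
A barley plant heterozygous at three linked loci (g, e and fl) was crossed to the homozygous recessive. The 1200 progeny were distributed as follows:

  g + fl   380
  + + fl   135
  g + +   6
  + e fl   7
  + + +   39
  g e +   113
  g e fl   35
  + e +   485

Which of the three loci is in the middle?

The two most frequent reciprocal classes, g + fl and + e +, are the parental types, so the F1 was g + fl / + e +.
The two rarest classes, g + + and + e fl, are the double crossovers. Comparing them with the parentals, only the fl allele has switched, so fl is the middle locus and the order is e – fl – g.

fl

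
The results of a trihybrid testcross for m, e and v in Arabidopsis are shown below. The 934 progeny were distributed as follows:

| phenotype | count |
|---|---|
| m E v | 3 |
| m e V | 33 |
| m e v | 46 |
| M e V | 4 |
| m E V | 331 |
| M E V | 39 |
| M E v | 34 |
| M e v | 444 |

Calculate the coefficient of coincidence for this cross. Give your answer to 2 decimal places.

0.96

The two most frequent reciprocal classes, m E V and M e v, are the parental types, so the F1 was m E V / M e v.
The two rarest classes, m E v and M e V, are the double crossovers. Comparing them with the parentals, only the v allele has switched, so v is the middle locus and the order is m – v – e.
m–v: (85 + 7)/934 = 0.0985; v–e: (67 + 7)/934 = 0.0792.
Expected DCO frequency = 0.0985 × 0.0792 ≈ 0.00780; observed = 7/934 ≈ 0.00749.
Coefficient of coincidence = 0.00749/0.00780 ≈ 0.96.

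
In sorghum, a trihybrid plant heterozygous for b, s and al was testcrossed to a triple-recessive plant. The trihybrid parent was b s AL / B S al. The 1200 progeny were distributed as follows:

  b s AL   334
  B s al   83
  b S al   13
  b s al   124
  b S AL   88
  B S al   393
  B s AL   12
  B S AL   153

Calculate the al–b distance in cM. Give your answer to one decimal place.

The two rarest classes, B s AL and b S al, are the double crossovers. Comparing them with the parentals, only the b allele has switched, so b is the middle locus and the order is al – b – s.
Crossovers in the al–b interval produce the single-crossover classes b s al and B S AL (124 + 153 = 277) plus the double crossovers (25).
RF(al–b) = (277 + 25) / 1200 = 302/1200 = 0.2517 → 25.2 cM.

25.2 cM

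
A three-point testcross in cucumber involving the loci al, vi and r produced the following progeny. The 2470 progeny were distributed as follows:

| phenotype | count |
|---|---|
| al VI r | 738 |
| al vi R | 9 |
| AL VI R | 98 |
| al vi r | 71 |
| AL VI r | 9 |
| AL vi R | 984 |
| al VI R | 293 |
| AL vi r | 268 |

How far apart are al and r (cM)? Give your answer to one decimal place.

The two most frequent reciprocal classes, al VI r and AL vi R, are the parental types, so the F1 was al VI r / AL vi R.
The two rarest classes, AL VI r and al vi R, are the double crossovers. Comparing them with the parentals, only the al allele has switched, so al is the middle locus and the order is vi – al – r.
Crossovers in the al–r interval produce the single-crossover classes al VI R and AL vi r (293 + 268 = 561) plus the double crossovers (18).
RF(al–r) = (561 + 18) / 2470 = 579/2470 = 0.2344 → 23.4 cM.

23.4 cM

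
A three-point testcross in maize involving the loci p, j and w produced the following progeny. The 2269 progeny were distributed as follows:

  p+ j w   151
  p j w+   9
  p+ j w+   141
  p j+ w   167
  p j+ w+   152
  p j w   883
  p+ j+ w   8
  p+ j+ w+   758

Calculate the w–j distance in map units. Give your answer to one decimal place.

The two most frequent reciprocal classes, p+ j+ w+ and p j w, are the parental types, so the F1 was p+ j+ w+ / p j w.
The two rarest classes, p+ j+ w and p j w+, are the double crossovers. Comparing them with the parentals, only the w allele has switched, so w is the middle locus and the order is p – w – j.
Crossovers in the w–j interval produce the single-crossover classes p+ j w+ and p j+ w (141 + 167 = 308) plus the double crossovers (17).
RF(w–j) = (308 + 17) / 2269 = 325/2269 = 0.1432 → 14.3 map units.

14.3 map units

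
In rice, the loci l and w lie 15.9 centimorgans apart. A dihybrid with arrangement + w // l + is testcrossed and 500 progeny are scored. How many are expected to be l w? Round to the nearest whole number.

40

A map distance of 15.9 centimorgans corresponds to a recombination frequency of 0.159.
The F1 is + w / l +, so l w is a recombinant gamete class with expected frequency r/2 = 0.159/2 = 0.0795.
Expected number = 0.0795 × 500 = 39.75 ≈ 40.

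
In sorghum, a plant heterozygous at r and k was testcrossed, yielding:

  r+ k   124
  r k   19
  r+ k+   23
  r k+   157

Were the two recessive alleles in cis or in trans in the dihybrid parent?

The two most frequent classes are r+ k (124) and r k+ (157); these are the parental (non-recombinant) types.
So the F1 carried r+ k on one chromosome and r k+ on the other — the recessive alleles are on opposite chromosomes (trans / repulsion).

trans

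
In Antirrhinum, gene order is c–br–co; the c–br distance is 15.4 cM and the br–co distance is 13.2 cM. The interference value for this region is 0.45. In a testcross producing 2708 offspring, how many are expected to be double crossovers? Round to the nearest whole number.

30

Map distances give recombination frequencies of 0.154 and 0.132 for the two intervals.
With interference 0.45 (so coincidence = 0.55), expected double-crossover frequency = 0.154 × 0.132 × 0.55 = 0.01118.
Expected number = 0.01118 × 2708 = 30.28 ≈ 30.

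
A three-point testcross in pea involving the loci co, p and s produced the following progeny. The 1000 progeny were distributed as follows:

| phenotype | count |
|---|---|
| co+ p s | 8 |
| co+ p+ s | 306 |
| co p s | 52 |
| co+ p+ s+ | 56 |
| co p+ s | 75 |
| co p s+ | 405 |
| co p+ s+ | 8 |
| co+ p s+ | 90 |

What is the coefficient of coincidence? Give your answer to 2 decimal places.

0.71

The two most frequent reciprocal classes, co p s+ and co+ p+ s, are the parental types, so the F1 was co p s+ / co+ p+ s.
The two rarest classes, co p+ s+ and co+ p s, are the double crossovers. Comparing them with the parentals, only the p allele has switched, so p is the middle locus and the order is s – p – co.
s–p: (108 + 16)/1000 = 0.1240; p–co: (165 + 16)/1000 = 0.1810.
Expected DCO frequency = 0.1240 × 0.1810 ≈ 0.02244; observed = 16/1000 ≈ 0.01600.
Coefficient of coincidence = 0.01600/0.02244 ≈ 0.71.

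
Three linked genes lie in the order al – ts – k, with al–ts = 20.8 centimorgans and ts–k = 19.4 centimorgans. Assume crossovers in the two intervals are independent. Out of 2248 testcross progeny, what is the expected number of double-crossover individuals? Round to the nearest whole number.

Map distances give recombination frequencies of 0.208 and 0.194 for the two intervals.
With no interference, expected double-crossover frequency = 0.208 × 0.194 = 0.04035.
Expected number = 0.04035 × 2248 = 90.71 ≈ 91.

91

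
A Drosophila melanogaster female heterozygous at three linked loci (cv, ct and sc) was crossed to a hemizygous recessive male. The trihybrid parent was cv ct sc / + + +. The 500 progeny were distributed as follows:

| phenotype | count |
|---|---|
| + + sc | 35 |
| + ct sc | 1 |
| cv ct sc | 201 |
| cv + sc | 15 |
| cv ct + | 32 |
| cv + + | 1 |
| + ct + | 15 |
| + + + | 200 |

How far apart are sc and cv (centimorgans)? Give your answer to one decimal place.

The two rarest classes, + ct sc and cv + +, are the double crossovers. Comparing them with the parentals, only the cv allele has switched, so cv is the middle locus and the order is ct – cv – sc.
Crossovers in the cv–sc interval produce the single-crossover classes cv ct + and + + sc (32 + 35 = 67) plus the double crossovers (2).
RF(cv–sc) = (67 + 2) / 500 = 69/500 = 0.1380 → 13.8 centimorgans.

13.8 centimorgans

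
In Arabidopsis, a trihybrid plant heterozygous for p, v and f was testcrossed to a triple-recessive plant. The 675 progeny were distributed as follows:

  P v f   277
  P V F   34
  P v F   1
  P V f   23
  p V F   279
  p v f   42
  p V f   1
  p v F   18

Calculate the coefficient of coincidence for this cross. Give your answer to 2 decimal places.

0.40

The two most frequent reciprocal classes, P v f and p V F, are the parental types, so the F1 was P v f / p V F.
The two rarest classes, P v F and p V f, are the double crossovers. Comparing them with the parentals, only the f allele has switched, so f is the middle locus and the order is p – f – v.
p–f: (76 + 2)/675 = 0.1156; f–v: (41 + 2)/675 = 0.0637.
Expected DCO frequency = 0.1156 × 0.0637 ≈ 0.00736; observed = 2/675 ≈ 0.00296.
Coefficient of coincidence = 0.00296/0.00736 ≈ 0.40.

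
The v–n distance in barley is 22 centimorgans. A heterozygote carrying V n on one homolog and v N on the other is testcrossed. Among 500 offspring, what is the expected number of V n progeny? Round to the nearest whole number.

A map distance of 22 centimorgans corresponds to a recombination frequency of 0.220.
The F1 is V n / v N, so V n is a parental gamete class with expected frequency (1 − r)/2 = 0.780/2 = 0.3900.
Expected number = 0.3900 × 500 = 195.00 ≈ 195.

195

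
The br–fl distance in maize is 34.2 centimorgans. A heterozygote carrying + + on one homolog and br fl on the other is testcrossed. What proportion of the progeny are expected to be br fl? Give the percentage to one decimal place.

A map distance of 34.2 centimorgans corresponds to a recombination frequency of 0.342.
The F1 is + + / br fl, so br fl is a parental gamete class with expected frequency (1 − r)/2 = 0.658/2 = 0.3290.
That is 0.3290 = 32.9% of the progeny.

32.9%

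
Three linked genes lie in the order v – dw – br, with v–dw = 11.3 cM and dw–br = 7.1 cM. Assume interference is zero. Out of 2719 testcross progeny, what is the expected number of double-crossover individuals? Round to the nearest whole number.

Map distances give recombination frequencies of 0.113 and 0.071 for the two intervals.
With no interference, expected double-crossover frequency = 0.113 × 0.071 = 0.00802.
Expected number = 0.00802 × 2719 = 21.81 ≈ 22.

22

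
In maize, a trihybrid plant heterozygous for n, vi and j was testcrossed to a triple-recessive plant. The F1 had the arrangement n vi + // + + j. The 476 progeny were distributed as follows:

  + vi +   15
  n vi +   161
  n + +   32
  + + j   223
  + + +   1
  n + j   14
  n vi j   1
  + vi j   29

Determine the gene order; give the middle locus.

The two rarest classes, n vi j and + + +, are the double crossovers. Comparing them with the parentals, only the j allele has switched, so j is the middle locus and the order is vi – j – n.

j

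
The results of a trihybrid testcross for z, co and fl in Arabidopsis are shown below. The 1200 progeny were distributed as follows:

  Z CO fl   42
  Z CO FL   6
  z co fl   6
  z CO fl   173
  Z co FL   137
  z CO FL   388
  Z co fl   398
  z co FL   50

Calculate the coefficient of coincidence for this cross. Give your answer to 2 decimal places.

0.43

The two most frequent reciprocal classes, Z co fl and z CO FL, are the parental types, so the F1 was Z co fl / z CO FL.
The two rarest classes, z co fl and Z CO FL, are the double crossovers. Comparing them with the parentals, only the z allele has switched, so z is the middle locus and the order is co – z – fl.
co–z: (92 + 12)/1200 = 0.0867; z–fl: (310 + 12)/1200 = 0.2683.
Expected DCO frequency = 0.0867 × 0.2683 ≈ 0.02326; observed = 12/1200 ≈ 0.01000.
Coefficient of coincidence = 0.01000/0.02326 ≈ 0.43.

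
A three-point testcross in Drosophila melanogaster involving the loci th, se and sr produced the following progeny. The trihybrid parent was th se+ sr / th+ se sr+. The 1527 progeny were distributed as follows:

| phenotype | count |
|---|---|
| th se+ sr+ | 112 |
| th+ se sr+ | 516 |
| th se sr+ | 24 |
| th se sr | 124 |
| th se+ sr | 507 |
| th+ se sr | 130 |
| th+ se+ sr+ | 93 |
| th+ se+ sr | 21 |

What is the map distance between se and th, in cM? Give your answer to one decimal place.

The two rarest classes, th+ se+ sr and th se sr+, are the double crossovers. Comparing them with the parentals, only the th allele has switched, so th is the middle locus and the order is sr – th – se.
Crossovers in the th–se interval produce the single-crossover classes th se sr and th+ se+ sr+ (124 + 93 = 217) plus the double crossovers (45).
RF(th–se) = (217 + 45) / 1527 = 262/1527 = 0.1716 → 17.2 cM.

17.2 cM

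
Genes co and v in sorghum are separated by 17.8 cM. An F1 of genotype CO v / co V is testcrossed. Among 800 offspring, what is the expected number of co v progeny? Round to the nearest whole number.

A map distance of 17.8 cM corresponds to a recombination frequency of 0.178.
The F1 is CO v / co V, so co v is a recombinant gamete class with expected frequency r/2 = 0.178/2 = 0.0890.
Expected number = 0.0890 × 800 = 71.20 ≈ 71.

71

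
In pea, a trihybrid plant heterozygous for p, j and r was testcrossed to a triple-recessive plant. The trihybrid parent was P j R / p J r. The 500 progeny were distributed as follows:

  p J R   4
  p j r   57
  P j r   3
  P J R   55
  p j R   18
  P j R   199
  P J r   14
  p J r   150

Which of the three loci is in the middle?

The two rarest classes, P j r and p J R, are the double crossovers. Comparing them with the parentals, only the r allele has switched, so r is the middle locus and the order is p – r – j.

r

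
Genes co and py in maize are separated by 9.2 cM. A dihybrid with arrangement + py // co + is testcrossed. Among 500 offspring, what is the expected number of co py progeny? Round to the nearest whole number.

A map distance of 9.2 cM corresponds to a recombination frequency of 0.092.
The F1 is + py / co +, so co py is a recombinant gamete class with expected frequency r/2 = 0.092/2 = 0.0460.
Expected number = 0.0460 × 500 = 23.00 ≈ 23.

23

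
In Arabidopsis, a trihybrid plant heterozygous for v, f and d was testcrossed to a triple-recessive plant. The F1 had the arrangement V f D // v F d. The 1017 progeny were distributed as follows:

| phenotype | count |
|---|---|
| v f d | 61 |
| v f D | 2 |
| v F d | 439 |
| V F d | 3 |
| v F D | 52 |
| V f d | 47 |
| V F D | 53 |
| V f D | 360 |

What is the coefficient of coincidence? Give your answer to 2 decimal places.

0.41

The two rarest classes, v f D and V F d, are the double crossovers. Comparing them with the parentals, only the v allele has switched, so v is the middle locus and the order is f – v – d.
f–v: (114 + 5)/1017 = 0.1170; v–d: (99 + 5)/1017 = 0.1023.
Expected DCO frequency = 0.1170 × 0.1023 ≈ 0.01197; observed = 5/1017 ≈ 0.00492.
Coefficient of coincidence = 0.00492/0.01197 ≈ 0.41.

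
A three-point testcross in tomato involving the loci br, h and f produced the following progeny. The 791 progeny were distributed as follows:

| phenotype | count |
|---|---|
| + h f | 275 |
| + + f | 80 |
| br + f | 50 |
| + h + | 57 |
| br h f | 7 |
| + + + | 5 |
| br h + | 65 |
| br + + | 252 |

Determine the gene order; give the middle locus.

br

The two most frequent reciprocal classes, + h f and br + +, are the parental types, so the F1 was + h f / br + +.
The two rarest classes, br h f and + + +, are the double crossovers. Comparing them with the parentals, only the br allele has switched, so br is the middle locus and the order is f – br – h.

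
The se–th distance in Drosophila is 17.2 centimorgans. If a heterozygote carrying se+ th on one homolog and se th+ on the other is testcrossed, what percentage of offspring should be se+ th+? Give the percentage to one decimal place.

A map distance of 17.2 centimorgans corresponds to a recombination frequency of 0.172.
The F1 is se+ th / se th+, so se+ th+ is a recombinant gamete class with expected frequency r/2 = 0.172/2 = 0.0860.
That is 0.0860 = 8.6% of the progeny.

8.6%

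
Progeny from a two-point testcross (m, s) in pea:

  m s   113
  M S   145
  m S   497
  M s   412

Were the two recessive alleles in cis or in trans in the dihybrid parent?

The two most frequent classes are M s (412) and m S (497); these are the parental (non-recombinant) types.
So the F1 carried M s on one chromosome and m S on the other — the recessive alleles are on opposite chromosomes (trans / repulsion).

trans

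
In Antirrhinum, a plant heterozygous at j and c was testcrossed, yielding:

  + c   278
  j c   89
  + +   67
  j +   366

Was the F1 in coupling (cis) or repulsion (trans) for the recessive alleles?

The two most frequent classes are + c (278) and j + (366); these are the parental (non-recombinant) types.
So the F1 carried + c on one chromosome and j + on the other — the recessive alleles are on opposite chromosomes (trans / repulsion).

trans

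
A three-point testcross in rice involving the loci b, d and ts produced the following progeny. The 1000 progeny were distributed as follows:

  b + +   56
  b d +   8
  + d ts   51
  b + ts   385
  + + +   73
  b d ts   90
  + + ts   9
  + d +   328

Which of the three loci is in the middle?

b

The two most frequent reciprocal classes, b + ts and + d +, are the parental types, so the F1 was b + ts / + d +.
The two rarest classes, + + ts and b d +, are the double crossovers. Comparing them with the parentals, only the b allele has switched, so b is the middle locus and the order is ts – b – d.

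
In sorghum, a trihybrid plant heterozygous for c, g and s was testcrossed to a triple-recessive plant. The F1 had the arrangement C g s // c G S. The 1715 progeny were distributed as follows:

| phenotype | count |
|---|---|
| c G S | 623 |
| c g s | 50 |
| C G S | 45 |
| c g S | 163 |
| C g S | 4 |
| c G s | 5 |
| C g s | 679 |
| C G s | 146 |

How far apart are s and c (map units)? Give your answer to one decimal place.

The two rarest classes, C g S and c G s, are the double crossovers. Comparing them with the parentals, only the s allele has switched, so s is the middle locus and the order is g – s – c.
Crossovers in the s–c interval produce the single-crossover classes c g s and C G S (50 + 45 = 95) plus the double crossovers (9).
RF(s–c) = (95 + 9) / 1715 = 104/1715 = 0.0606 → 6.1 map units.

6.1 map units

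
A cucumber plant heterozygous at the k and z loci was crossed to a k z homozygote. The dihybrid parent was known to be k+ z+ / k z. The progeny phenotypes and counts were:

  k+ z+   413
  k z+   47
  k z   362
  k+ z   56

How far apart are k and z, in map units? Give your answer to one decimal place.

The recombinant classes are k+ z and k z+: 56 + 47 = 103.
Recombination frequency = 103/878 = 0.1173 ≈ 11.7%, i.e. 11.7 map units.

11.7 map units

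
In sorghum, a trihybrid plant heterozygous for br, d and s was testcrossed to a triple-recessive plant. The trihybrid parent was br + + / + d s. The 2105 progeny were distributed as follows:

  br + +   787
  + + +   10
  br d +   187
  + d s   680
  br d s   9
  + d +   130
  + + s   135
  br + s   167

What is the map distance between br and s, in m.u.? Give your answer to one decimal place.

The two rarest classes, + + + and br d s, are the double crossovers. Comparing them with the parentals, only the br allele has switched, so br is the middle locus and the order is d – br – s.
Crossovers in the br–s interval produce the single-crossover classes br + s and + d + (167 + 130 = 297) plus the double crossovers (19).
RF(br–s) = (297 + 19) / 2105 = 316/2105 = 0.1501 → 15.0 m.u.

15.0 m.u.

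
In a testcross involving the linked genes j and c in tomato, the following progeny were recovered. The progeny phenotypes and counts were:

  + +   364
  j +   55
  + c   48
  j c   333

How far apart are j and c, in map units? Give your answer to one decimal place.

The two most frequent classes, + + (364) and j c (333), are the parental types, so the F1 was + + / j c.
The recombinant classes are + c and j +: 48 + 55 = 103.
Recombination frequency = 103/800 = 0.1288 ≈ 12.9%, i.e. 12.9 map units.

12.9 map units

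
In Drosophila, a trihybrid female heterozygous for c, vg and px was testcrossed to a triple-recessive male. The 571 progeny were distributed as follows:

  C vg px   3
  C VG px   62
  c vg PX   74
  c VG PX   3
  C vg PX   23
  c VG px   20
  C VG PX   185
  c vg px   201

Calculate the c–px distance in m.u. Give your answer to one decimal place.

24.9 m.u.

The two most frequent reciprocal classes, c vg px and C VG PX, are the parental types, so the F1 was c vg px / C VG PX.
The two rarest classes, C vg px and c VG PX, are the double crossovers. Comparing them with the parentals, only the c allele has switched, so c is the middle locus and the order is px – c – vg.
Crossovers in the px–c interval produce the single-crossover classes c vg PX and C VG px (74 + 62 = 136) plus the double crossovers (6).
RF(px–c) = (136 + 6) / 571 = 142/571 = 0.2487 → 24.9 m.u.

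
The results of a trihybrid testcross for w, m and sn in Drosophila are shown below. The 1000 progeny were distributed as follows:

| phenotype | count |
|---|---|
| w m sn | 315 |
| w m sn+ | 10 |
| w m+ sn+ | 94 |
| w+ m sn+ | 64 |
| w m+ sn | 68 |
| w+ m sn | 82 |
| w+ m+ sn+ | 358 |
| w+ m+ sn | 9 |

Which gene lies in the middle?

The two most frequent reciprocal classes, w+ m+ sn+ and w m sn, are the parental types, so the F1 was w+ m+ sn+ / w m sn.
The two rarest classes, w+ m+ sn and w m sn+, are the double crossovers. Comparing them with the parentals, only the sn allele has switched, so sn is the middle locus and the order is m – sn – w.

sn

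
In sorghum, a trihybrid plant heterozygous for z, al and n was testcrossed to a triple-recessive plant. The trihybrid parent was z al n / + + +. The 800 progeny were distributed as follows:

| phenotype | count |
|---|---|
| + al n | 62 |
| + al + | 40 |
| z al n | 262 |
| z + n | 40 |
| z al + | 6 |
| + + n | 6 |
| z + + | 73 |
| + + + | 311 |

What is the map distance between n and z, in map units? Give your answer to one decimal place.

The two rarest classes, z al + and + + n, are the double crossovers. Comparing them with the parentals, only the n allele has switched, so n is the middle locus and the order is z – n – al.
Crossovers in the z–n interval produce the single-crossover classes + al n and z + + (62 + 73 = 135) plus the double crossovers (12).
RF(z–n) = (135 + 12) / 800 = 147/800 = 0.1837 → 18.4 map units.

18.4 map units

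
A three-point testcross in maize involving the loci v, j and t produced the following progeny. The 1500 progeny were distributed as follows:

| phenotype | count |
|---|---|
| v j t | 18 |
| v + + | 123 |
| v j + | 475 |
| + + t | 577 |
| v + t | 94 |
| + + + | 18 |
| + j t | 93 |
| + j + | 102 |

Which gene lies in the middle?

The two most frequent reciprocal classes, v j + and + + t, are the parental types, so the F1 was v j + / + + t.
The two rarest classes, v j t and + + +, are the double crossovers. Comparing them with the parentals, only the t allele has switched, so t is the middle locus and the order is v – t – j.

t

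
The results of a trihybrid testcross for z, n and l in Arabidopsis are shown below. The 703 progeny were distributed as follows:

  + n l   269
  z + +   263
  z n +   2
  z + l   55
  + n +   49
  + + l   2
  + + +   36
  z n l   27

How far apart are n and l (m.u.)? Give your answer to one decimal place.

15.4 m.u.

The two most frequent reciprocal classes, + n l and z + +, are the parental types, so the F1 was + n l / z + +.
The two rarest classes, + + l and z n +, are the double crossovers. Comparing them with the parentals, only the n allele has switched, so n is the middle locus and the order is z – n – l.
Crossovers in the n–l interval produce the single-crossover classes + n + and z + l (49 + 55 = 104) plus the double crossovers (4).
RF(n–l) = (104 + 4) / 703 = 108/703 = 0.1536 → 15.4 m.u.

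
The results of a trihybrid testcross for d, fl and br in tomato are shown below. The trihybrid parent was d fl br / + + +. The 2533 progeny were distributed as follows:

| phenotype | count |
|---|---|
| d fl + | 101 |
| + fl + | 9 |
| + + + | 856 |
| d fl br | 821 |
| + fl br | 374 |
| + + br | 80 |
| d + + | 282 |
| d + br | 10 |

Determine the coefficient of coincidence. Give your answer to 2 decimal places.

The two rarest classes, d + br and + fl +, are the double crossovers. Comparing them with the parentals, only the fl allele has switched, so fl is the middle locus and the order is br – fl – d.
br–fl: (181 + 19)/2533 = 0.0790; fl–d: (656 + 19)/2533 = 0.2665.
Expected DCO frequency = 0.0790 × 0.2665 ≈ 0.02105; observed = 19/2533 ≈ 0.00750.
Coefficient of coincidence = 0.00750/0.02105 ≈ 0.36.

0.36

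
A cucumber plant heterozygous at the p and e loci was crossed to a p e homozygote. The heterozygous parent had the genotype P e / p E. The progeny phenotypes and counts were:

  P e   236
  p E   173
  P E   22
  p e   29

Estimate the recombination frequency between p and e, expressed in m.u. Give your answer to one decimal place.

11.1 m.u.

The recombinant classes are P E and p e: 22 + 29 = 51.
Recombination frequency = 51/460 = 0.1109 ≈ 11.1%, i.e. 11.1 m.u.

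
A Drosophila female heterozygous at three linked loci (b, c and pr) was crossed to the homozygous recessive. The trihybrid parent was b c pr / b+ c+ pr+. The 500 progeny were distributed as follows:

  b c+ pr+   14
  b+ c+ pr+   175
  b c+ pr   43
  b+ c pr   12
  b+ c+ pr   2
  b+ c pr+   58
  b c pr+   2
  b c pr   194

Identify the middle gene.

pr

The two rarest classes, b c pr+ and b+ c+ pr, are the double crossovers. Comparing them with the parentals, only the pr allele has switched, so pr is the middle locus and the order is c – pr – b.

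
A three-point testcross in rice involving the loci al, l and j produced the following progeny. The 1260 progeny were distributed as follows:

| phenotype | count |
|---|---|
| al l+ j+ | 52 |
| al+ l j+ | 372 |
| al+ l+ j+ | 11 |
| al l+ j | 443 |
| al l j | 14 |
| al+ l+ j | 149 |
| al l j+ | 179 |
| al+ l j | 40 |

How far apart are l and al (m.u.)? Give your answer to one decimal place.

The two most frequent reciprocal classes, al+ l j+ and al l+ j, are the parental types, so the F1 was al+ l j+ / al l+ j.
The two rarest classes, al+ l+ j+ and al l j, are the double crossovers. Comparing them with the parentals, only the l allele has switched, so l is the middle locus and the order is j – l – al.
Crossovers in the l–al interval produce the single-crossover classes al l j+ and al+ l+ j (179 + 149 = 328) plus the double crossovers (25).
RF(l–al) = (328 + 25) / 1260 = 353/1260 = 0.2802 → 28.0 m.u.

28.0 m.u.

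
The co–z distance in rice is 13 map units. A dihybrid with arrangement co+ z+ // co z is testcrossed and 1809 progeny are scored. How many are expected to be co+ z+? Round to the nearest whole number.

787

A map distance of 13 map units corresponds to a recombination frequency of 0.130.
The F1 is co+ z+ / co z, so co+ z+ is a parental gamete class with expected frequency (1 − r)/2 = 0.870/2 = 0.4350.
Expected number = 0.4350 × 1809 = 786.91 ≈ 787.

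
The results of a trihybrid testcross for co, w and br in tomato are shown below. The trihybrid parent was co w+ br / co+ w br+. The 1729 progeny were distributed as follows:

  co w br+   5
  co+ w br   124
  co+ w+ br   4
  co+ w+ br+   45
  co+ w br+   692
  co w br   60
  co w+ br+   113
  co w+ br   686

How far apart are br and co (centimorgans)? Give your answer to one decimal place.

14.2 centimorgans

The two rarest classes, co+ w+ br and co w br+, are the double crossovers. Comparing them with the parentals, only the co allele has switched, so co is the middle locus and the order is br – co – w.
Crossovers in the br–co interval produce the single-crossover classes co w+ br+ and co+ w br (113 + 124 = 237) plus the double crossovers (9).
RF(br–co) = (237 + 9) / 1729 = 246/1729 = 0.1423 → 14.2 centimorgans.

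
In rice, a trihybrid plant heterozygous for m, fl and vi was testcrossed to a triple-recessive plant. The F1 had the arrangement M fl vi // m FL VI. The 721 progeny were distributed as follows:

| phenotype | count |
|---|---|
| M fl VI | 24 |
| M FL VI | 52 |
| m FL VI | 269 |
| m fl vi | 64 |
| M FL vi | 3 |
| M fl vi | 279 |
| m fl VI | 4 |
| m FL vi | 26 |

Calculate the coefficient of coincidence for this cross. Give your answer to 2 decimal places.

The two rarest classes, M FL vi and m fl VI, are the double crossovers. Comparing them with the parentals, only the fl allele has switched, so fl is the middle locus and the order is vi – fl – m.
vi–fl: (50 + 7)/721 = 0.0791; fl–m: (116 + 7)/721 = 0.1706.
Expected DCO frequency = 0.0791 × 0.1706 ≈ 0.01349; observed = 7/721 ≈ 0.00971.
Coefficient of coincidence = 0.00971/0.01349 ≈ 0.72.

0.72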